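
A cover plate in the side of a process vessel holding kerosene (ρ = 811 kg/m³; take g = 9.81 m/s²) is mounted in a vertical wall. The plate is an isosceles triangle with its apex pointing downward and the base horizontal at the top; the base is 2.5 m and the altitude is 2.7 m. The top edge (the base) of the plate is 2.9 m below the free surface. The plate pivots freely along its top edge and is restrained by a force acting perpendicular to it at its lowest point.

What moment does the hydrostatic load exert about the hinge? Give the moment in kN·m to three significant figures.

M ≈ 103 kN·m

γ = ρg = 811 × 9.81 / 1000 = 7.95591 kN/m³.
With the apex down, the centroid sits h/3 = 2.7/3 = 0.9 m below the base (the top edge), so the centroid depth is h_c = 2.9 + 0.9 = 3.8 m.
A = ½ × 2.5 × 2.7 = 3.375 m².
Resultant F = γ·h_c·A = 7.95591 × 3.8 × 3.375 = 102.035 kN.
I_c = b·h³/36 = 2.5 × 2.7³/36 = 1.36688 m⁴.
Centre of pressure: y_p = y_c + I_c/(y_c·A) = 3.8 + 1.36688/(3.8 × 3.375) = 3.8 + 0.106579 = 3.90658 m along the plane.
The resultant acts 0.9 + 0.106579 = 1.00658 m (along the plate) below the hinge at the top edge, so the moment about the hinge is M = F × 1.00658 = 102.035 × 1.00658 = 102.706 kN·m.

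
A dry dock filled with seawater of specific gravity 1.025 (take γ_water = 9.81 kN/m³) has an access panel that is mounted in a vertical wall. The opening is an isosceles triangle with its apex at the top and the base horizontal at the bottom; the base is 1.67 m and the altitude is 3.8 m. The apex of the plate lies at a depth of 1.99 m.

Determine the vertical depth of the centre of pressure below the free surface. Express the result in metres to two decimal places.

γ = 1.025 × 9.81 = 10.05525 kN/m³.
With the apex up, the centroid sits 2h/3 = 2 × 3.8/3 = 2.53333 m below the apex, so the centroid depth is h_c = 1.99 + 2.53333 = 4.52333 m.
A = ½ × 1.67 × 3.8 = 3.173 m².
Resultant F = γ·h_c·A = 10.05525 × 4.52333 × 3.173 = 144.318 kN.
I_c = b·h³/36 = 1.67 × 3.8³/36 = 2.54545 m⁴.
Centre of pressure: y_p = y_c + I_c/(y_c·A) = 4.52333 + 2.54545/(4.52333 × 3.173) = 4.52333 + 0.177352 = 4.70068 m along the plane.

h_p = 4.70 m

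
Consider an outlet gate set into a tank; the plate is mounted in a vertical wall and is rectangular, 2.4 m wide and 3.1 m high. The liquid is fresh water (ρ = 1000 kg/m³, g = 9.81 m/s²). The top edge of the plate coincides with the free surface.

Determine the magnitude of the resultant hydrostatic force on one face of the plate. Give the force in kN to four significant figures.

γ = ρg = 1000 × 9.81 = 9810 N/m³ = 9.81 kN/m³.
The centroid lies 3.1/2 = 1.55 m below the top edge, so the centroid depth is h_c = 1.55 m.
A = 2.4 × 3.1 = 7.44 m².
Resultant F = γ·h_c·A = 9.81 × 1.55 × 7.44 = 113.129 kN.

F ≈ 113.1 kN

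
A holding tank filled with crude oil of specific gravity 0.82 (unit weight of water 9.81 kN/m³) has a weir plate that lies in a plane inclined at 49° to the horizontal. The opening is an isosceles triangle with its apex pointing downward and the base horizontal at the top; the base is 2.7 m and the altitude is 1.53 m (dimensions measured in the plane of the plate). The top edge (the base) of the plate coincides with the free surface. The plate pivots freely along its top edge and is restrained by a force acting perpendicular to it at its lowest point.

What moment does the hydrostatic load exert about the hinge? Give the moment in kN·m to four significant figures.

γ = 0.82 × 9.81 = 8.0442 kN/m³.
Let θ = 49° be the plate's angle to the horizontal; measure y along the incline from where the plane meets the free surface. Vertical depth h = y·sinθ with sinθ = 0.754710.
With the apex down, the centroid sits h/3 = 1.53/3 = 0.51 m below the base (the top edge), so y_c = 0.51 m and h_c = 0.51 × 0.754710 = 0.384902 m.
A = ½ × 2.7 × 1.53 = 2.0655 m².
Resultant F = γ·h_c·A = 8.0442 × 0.384902 × 2.0655 = 6.39526 kN.
I_c = b·h³/36 = 2.7 × 1.53³/36 = 0.268618 m⁴.
Centre of pressure: y_p = y_c + I_c/(y_c·A) = 0.51 + 0.268618/(0.51 × 2.0655) = 0.51 + 0.255 = 0.765 m along the plane.
The resultant acts 0.51 + 0.255 = 0.765 m (along the plate) below the hinge at the top edge, so the moment about the hinge is M = F × 0.765 = 6.39526 × 0.765 = 4.89237 kN·m.

M ≈ 4.892 kN·m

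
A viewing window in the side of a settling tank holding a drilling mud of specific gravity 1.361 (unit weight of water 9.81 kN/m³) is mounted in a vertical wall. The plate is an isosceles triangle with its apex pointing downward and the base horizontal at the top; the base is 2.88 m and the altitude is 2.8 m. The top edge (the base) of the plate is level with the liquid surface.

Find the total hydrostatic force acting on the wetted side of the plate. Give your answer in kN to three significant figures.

F ≈ 50.2 kN

γ = 1.361 × 9.81 = 13.35141 kN/m³.
With the apex down, the centroid sits h/3 = 2.8/3 = 0.933333 m below the base (the top edge), so the centroid depth is h_c = 0.933333 m.
A = ½ × 2.88 × 2.8 = 4.032 m².
Resultant F = γ·h_c·A = 13.35141 × 0.933333 × 4.032 = 50.244 kN.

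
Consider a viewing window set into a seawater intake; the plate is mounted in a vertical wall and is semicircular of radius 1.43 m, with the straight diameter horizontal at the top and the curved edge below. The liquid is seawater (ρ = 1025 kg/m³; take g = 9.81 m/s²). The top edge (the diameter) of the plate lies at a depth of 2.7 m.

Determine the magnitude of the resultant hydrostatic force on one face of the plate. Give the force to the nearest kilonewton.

F ≈ 107 kN

γ = ρg = 1025 × 9.81 / 1000 = 10.05525 kN/m³.
The centroid of a semicircle lies 4r/(3π) = 0.606911 m from the diameter, here below the top edge, so the centroid depth is h_c = 2.7 + 0.606911 = 3.30691 m.
A = πr²/2 = π × 1.43²/2 = 3.21212 m².
Resultant F = γ·h_c·A = 10.05525 × 3.30691 × 3.21212 = 106.809 kN.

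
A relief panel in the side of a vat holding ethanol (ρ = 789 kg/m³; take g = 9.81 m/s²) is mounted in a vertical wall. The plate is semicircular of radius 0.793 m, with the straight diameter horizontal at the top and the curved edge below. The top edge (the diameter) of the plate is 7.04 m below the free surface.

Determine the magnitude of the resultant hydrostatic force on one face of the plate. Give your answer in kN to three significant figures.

F ≈ 56.4 kN

γ = ρg = 789 × 9.81 / 1000 = 7.74009 kN/m³.
The centroid of a semicircle lies 4r/(3π) = 0.33656 m from the diameter, here below the top edge, so the centroid depth is h_c = 7.04 + 0.33656 = 7.37656 m.
A = πr²/2 = π × 0.793²/2 = 0.987794 m².
Resultant F = γ·h_c·A = 7.74009 × 7.37656 × 0.987794 = 56.3983 kN.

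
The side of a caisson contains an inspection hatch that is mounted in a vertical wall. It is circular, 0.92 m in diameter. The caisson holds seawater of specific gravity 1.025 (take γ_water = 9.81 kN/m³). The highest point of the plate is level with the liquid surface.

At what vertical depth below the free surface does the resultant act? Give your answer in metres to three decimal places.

h_p = 0.575 m

γ = 1.025 × 9.81 = 10.05525 kN/m³.
The centroid is at the centre, 0.46 m below the top of the plate, so the centroid depth is h_c = 0.46 m.
A = π(0.46)² = 0.664761 m².
Resultant F = γ·h_c·A = 10.05525 × 0.46 × 0.664761 = 3.0748 kN.
I_c = πr⁴/4 = π × 0.46⁴/4 = 0.0351659 m⁴.
Centre of pressure: y_p = y_c + I_c/(y_c·A) = 0.46 + 0.0351659/(0.46 × 0.664761) = 0.46 + 0.115 = 0.575 m along the plane.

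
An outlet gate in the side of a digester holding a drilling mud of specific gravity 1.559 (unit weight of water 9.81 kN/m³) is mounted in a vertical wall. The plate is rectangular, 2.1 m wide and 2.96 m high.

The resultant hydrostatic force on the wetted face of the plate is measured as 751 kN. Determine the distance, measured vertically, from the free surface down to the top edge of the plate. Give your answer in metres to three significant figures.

d_top ≈ 6.42 m

γ = 1.559 × 9.81 = 15.29379 kN/m³.
A = 2.1 × 2.96 = 6.216 m².
From F = γ·h_c·A, the centroid depth is h_c = 751/(15.29379 × 6.216) = 7.89976 m.
The centroid lies 2.96/2 = 1.48 m below the top edge, so the top edge sits at h_top = 7.89976 − 1.48 = 6.41976 m below the surface.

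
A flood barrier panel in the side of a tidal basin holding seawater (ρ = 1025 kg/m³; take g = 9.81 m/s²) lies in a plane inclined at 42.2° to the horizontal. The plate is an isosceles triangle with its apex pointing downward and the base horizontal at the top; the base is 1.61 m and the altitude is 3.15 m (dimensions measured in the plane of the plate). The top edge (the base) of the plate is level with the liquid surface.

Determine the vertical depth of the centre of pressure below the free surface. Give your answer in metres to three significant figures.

γ = ρg = 1025 × 9.81 / 1000 = 10.05525 kN/m³.
Let θ = 42.2° be the plate's angle to the horizontal; measure y along the incline from where the plane meets the free surface. Vertical depth h = y·sinθ with sinθ = 0.671721.
With the apex down, the centroid sits h/3 = 3.15/3 = 1.05 m below the base (the top edge), so y_c = 1.05 m and h_c = 1.05 × 0.671721 = 0.705307 m.
A = ½ × 1.61 × 3.15 = 2.53575 m².
Resultant F = γ·h_c·A = 10.05525 × 0.705307 × 2.53575 = 17.9836 kN.
I_c = b·h³/36 = 1.61 × 3.15³/36 = 1.39783 m⁴.
Centre of pressure: y_p = y_c + I_c/(y_c·A) = 1.05 + 1.39783/(1.05 × 2.53575) = 1.05 + 0.524999 = 1.575 m along the plane.
Vertically, h_p = y_p·sinθ = 1.575 × 0.671721 = 1.05796 m.

h_p = 1.06 m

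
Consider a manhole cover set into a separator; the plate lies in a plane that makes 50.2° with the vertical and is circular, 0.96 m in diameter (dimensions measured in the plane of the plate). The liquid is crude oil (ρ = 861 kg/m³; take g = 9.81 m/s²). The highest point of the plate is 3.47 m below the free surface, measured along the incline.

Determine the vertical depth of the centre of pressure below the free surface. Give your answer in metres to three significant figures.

h_p = 2.54 m

γ = ρg = 861 × 9.81 / 1000 = 8.44641 kN/m³.
The plate makes 50.2° with the vertical, i.e. θ = 90° − 50.2° = 39.8° to the horizontal. Measuring y along the incline from the free-surface line, vertical depth h = y·sinθ with sinθ = 0.640110.
The centroid is at the centre, 0.48 m below the top of the plate, so y_c = 3.47 + 0.48 = 3.95 m and h_c = 3.95 × 0.640110 = 2.52843 m.
A = π(0.48)² = 0.723823 m².
Resultant F = γ·h_c·A = 8.44641 × 2.52843 × 0.723823 = 15.4581 kN.
I_c = πr⁴/4 = π × 0.48⁴/4 = 0.0416922 m⁴.
Centre of pressure: y_p = y_c + I_c/(y_c·A) = 3.95 + 0.0416922/(3.95 × 0.723823) = 3.95 + 0.0145823 = 3.96458 m along the plane.
Vertically, h_p = y_p·sinθ = 3.96458 × 0.640110 = 2.53777 m.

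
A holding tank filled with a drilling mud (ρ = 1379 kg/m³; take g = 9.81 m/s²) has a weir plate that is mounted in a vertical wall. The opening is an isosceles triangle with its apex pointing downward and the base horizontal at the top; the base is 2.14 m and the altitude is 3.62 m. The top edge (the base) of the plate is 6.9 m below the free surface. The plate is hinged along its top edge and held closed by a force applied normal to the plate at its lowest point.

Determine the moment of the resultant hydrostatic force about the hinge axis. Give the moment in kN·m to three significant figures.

γ = ρg = 1379 × 9.81 / 1000 = 13.52799 kN/m³.
With the apex down, the centroid sits h/3 = 3.62/3 = 1.20667 m below the base (the top edge), so the centroid depth is h_c = 6.9 + 1.20667 = 8.10667 m.
A = ½ × 2.14 × 3.62 = 3.8734 m².
Resultant F = γ·h_c·A = 13.52799 × 8.10667 × 3.8734 = 424.784 kN.
I_c = b·h³/36 = 2.14 × 3.62³/36 = 2.81992 m⁴.
Centre of pressure: y_p = y_c + I_c/(y_c·A) = 8.10667 + 2.81992/(8.10667 × 3.8734) = 8.10667 + 0.0898053 = 8.19648 m along the plane.
The resultant acts 1.20667 + 0.0898053 = 1.29648 m (along the plate) below the hinge at the top edge, so the moment about the hinge is M = F × 1.29648 = 424.784 × 1.29648 = 550.724 kN·m.

M ≈ 551 kN·m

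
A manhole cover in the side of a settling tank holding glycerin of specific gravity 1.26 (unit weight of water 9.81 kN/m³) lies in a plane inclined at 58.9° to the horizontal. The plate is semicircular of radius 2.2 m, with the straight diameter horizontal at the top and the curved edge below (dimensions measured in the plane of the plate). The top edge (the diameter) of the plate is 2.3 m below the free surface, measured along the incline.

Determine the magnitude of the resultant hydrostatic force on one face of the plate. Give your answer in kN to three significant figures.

F ≈ 260 kN

γ = 1.26 × 9.81 = 12.3606 kN/m³.
Let θ = 58.9° be the plate's angle to the horizontal; measure y along the incline from where the plane meets the free surface. Vertical depth h = y·sinθ with sinθ = 0.856267.
The centroid of a semicircle lies 4r/(3π) = 0.933709 m from the diameter, here below the top edge, so y_c = 2.3 + 0.933709 = 3.23371 m and h_c = 3.23371 × 0.856267 = 2.76892 m.
A = πr²/2 = π × 2.2²/2 = 7.60265 m².
Resultant F = γ·h_c·A = 12.3606 × 2.76892 × 7.60265 = 260.205 kN.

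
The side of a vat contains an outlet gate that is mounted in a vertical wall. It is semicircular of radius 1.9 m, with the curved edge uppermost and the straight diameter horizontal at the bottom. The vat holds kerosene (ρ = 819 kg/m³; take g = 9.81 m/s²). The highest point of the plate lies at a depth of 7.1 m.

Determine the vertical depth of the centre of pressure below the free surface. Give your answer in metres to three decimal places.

h_p = 8.224 m

γ = ρg = 819 × 9.81 / 1000 = 8.03439 kN/m³.
The centroid lies 4r/(3π) = 0.806385 m above the diameter, so r − 4r/(3π) = 1.9 − 0.806385 = 1.09361 m below the topmost point, so the centroid depth is h_c = 7.1 + 1.09361 = 8.19361 m.
A = πr²/2 = π × 1.9²/2 = 5.67057 m².
Resultant F = γ·h_c·A = 8.03439 × 8.19361 × 5.67057 = 373.297 kN.
I_c = (π/8 − 8/(9π))·r⁴ = 0.109757 × 1.9⁴ = 1.43036 m⁴.
Centre of pressure: y_p = y_c + I_c/(y_c·A) = 8.19361 + 1.43036/(8.19361 × 5.67057) = 8.19361 + 0.0307853 = 8.2244 m along the plane.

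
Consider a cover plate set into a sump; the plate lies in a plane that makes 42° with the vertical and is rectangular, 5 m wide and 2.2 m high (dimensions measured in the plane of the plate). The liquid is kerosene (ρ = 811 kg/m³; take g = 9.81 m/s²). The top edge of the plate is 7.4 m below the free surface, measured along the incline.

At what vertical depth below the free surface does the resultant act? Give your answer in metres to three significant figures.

h_p = 6.35 m

γ = ρg = 811 × 9.81 / 1000 = 7.95591 kN/m³.
The plate makes 42° with the vertical, i.e. θ = 90° − 42° = 48° to the horizontal. Measuring y along the incline from the free-surface line, vertical depth h = y·sinθ with sinθ = 0.743145.
The centroid lies 2.2/2 = 1.1 m below the top edge, so y_c = 7.4 + 1.1 = 8.5 m and h_c = 8.5 × 0.743145 = 6.31673 m.
A = 5 × 2.2 = 11 m².
Resultant F = γ·h_c·A = 7.95591 × 6.31673 × 11 = 552.809 kN.
I_c = b·h³/12 = 5 × 2.2³/12 = 4.43667 m⁴.
Centre of pressure: y_p = y_c + I_c/(y_c·A) = 8.5 + 4.43667/(8.5 × 11) = 8.5 + 0.047451 = 8.54745 m along the plane.
Vertically, h_p = y_p·sinθ = 8.54745 × 0.743145 = 6.35199 m.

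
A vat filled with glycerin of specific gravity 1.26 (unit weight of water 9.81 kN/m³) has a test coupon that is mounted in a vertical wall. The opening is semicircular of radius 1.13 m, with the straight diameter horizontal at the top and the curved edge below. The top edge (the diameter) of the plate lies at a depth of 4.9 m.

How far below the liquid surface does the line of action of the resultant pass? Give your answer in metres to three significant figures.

γ = 1.26 × 9.81 = 12.3606 kN/m³.
The centroid of a semicircle lies 4r/(3π) = 0.479587 m from the diameter, here below the top edge, so the centroid depth is h_c = 4.9 + 0.479587 = 5.37959 m.
A = πr²/2 = π × 1.13²/2 = 2.00575 m².
Resultant F = γ·h_c·A = 12.3606 × 5.37959 × 2.00575 = 133.372 kN.
I_c = (π/8 − 8/(9π))·r⁴ = 0.109757 × 1.13⁴ = 0.178956 m⁴.
Centre of pressure: y_p = y_c + I_c/(y_c·A) = 5.37959 + 0.178956/(5.37959 × 2.00575) = 5.37959 + 0.0165852 = 5.39618 m along the plane.

h_p = 5.40 m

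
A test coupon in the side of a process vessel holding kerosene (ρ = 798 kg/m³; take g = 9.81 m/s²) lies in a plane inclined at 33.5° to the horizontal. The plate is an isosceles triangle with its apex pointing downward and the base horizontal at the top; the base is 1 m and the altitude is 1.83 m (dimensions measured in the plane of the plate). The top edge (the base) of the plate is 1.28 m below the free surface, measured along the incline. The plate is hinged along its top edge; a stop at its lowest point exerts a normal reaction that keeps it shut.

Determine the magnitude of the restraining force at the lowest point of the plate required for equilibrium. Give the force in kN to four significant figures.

γ = ρg = 798 × 9.81 / 1000 = 7.82838 kN/m³.
Let θ = 33.5° be the plate's angle to the horizontal; measure y along the incline from where the plane meets the free surface. Vertical depth h = y·sinθ with sinθ = 0.551937.
With the apex down, the centroid sits h/3 = 1.83/3 = 0.61 m below the base (the top edge), so y_c = 1.28 + 0.61 = 1.89 m and h_c = 1.89 × 0.551937 = 1.04316 m.
A = ½ × 1 × 1.83 = 0.915 m².
Resultant F = γ·h_c·A = 7.82838 × 1.04316 × 0.915 = 7.47212 kN.
I_c = b·h³/36 = 1 × 1.83³/36 = 0.170236 m⁴.
Centre of pressure: y_p = y_c + I_c/(y_c·A) = 1.89 + 0.170236/(1.89 × 0.915) = 1.89 + 0.0984393 = 1.98844 m along the plane.
The resultant acts 0.61 + 0.0984393 = 0.708439 m (along the plate) below the hinge at the top edge, so the moment about the hinge is M = F × 0.708439 = 7.47212 × 0.708439 = 5.29354 kN·m.
A normal force at the bottom, 1.83 m from the hinge, must supply this moment: P = 5.29354/1.83 = 2.89264 kN.

P ≈ 2.893 kN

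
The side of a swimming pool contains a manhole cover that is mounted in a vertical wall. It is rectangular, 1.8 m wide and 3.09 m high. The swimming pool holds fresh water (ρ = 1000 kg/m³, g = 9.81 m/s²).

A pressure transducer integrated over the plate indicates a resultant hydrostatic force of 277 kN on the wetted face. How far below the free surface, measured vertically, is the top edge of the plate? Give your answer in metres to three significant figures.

d_top ≈ 3.53 m

γ = ρg = 1000 × 9.81 = 9810 N/m³ = 9.81 kN/m³.
A = 1.8 × 3.09 = 5.562 m².
From F = γ·h_c·A, the centroid depth is h_c = 277/(9.81 × 5.562) = 5.07668 m.
The centroid lies 3.09/2 = 1.545 m below the top edge, so the top edge sits at h_top = 5.07668 − 1.545 = 3.53168 m below the surface.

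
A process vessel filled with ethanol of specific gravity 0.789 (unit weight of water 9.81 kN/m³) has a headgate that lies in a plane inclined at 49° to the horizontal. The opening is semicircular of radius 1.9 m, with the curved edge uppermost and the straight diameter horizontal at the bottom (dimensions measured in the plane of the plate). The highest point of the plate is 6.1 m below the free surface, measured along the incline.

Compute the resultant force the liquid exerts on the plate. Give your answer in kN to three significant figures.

F ≈ 238 kN

γ = 0.789 × 9.81 = 7.74009 kN/m³.
Let θ = 49° be the plate's angle to the horizontal; measure y along the incline from where the plane meets the free surface. Vertical depth h = y·sinθ with sinθ = 0.754710.
The centroid lies 4r/(3π) = 0.806385 m above the diameter, so r − 4r/(3π) = 1.9 − 0.806385 = 1.09361 m below the topmost point, so y_c = 6.1 + 1.09361 = 7.19361 m and h_c = 7.19361 × 0.754710 = 5.42909 m.
A = πr²/2 = π × 1.9²/2 = 5.67057 m².
Resultant F = γ·h_c·A = 7.74009 × 5.42909 × 5.67057 = 238.287 kN.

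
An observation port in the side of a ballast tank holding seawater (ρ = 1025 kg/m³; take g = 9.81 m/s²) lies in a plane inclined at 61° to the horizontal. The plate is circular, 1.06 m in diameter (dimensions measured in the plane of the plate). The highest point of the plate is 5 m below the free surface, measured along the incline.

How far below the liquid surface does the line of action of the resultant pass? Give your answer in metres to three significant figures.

h_p = 4.85 m

γ = ρg = 1025 × 9.81 / 1000 = 10.05525 kN/m³.
Let θ = 61° be the plate's angle to the horizontal; measure y along the incline from where the plane meets the free surface. Vertical depth h = y·sinθ with sinθ = 0.874620.
The centroid is at the centre, 0.53 m below the top of the plate, so y_c = 5 + 0.53 = 5.53 m and h_c = 5.53 × 0.874620 = 4.83665 m.
A = π(0.53)² = 0.882473 m².
Resultant F = γ·h_c·A = 10.05525 × 4.83665 × 0.882473 = 42.9179 kN.
I_c = πr⁴/4 = π × 0.53⁴/4 = 0.0619717 m⁴.
Centre of pressure: y_p = y_c + I_c/(y_c·A) = 5.53 + 0.0619717/(5.53 × 0.882473) = 5.53 + 0.0126989 = 5.5427 m along the plane.
Vertically, h_p = y_p·sinθ = 5.5427 × 0.874620 = 4.84776 m.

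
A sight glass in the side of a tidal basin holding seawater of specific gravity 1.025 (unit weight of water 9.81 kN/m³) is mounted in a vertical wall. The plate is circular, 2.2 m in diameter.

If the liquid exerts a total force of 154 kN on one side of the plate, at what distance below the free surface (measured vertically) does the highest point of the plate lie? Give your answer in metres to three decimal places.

d_top ≈ 2.929 m

γ = 1.025 × 9.81 = 10.05525 kN/m³.
A = π(1.1)² = 3.80133 m².
From F = γ·h_c·A, the centroid depth is h_c = 154/(10.05525 × 3.80133) = 4.02895 m.
The centroid is at the centre, 1.1 m below the top of the plate, so the highest point sits at h_top = 4.02895 − 1.1 = 2.92895 m below the surface.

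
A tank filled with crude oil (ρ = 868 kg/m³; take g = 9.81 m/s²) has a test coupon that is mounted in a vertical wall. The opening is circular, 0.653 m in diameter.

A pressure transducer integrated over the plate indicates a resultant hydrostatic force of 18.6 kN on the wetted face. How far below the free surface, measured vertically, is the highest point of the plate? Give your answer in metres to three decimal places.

γ = ρg = 868 × 9.81 / 1000 = 8.51508 kN/m³.
A = π(0.3265)² = 0.334901 m².
From F = γ·h_c·A, the centroid depth is h_c = 18.6/(8.51508 × 0.334901) = 6.52241 m.
The centroid is at the centre, 0.3265 m below the top of the plate, so the highest point sits at h_top = 6.52241 − 0.3265 = 6.19591 m below the surface.

d_top ≈ 6.196 m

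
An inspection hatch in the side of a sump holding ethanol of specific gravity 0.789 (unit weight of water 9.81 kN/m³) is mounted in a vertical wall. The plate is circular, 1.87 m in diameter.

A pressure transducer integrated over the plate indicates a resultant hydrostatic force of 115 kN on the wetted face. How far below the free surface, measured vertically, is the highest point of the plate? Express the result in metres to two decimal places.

γ = 0.789 × 9.81 = 7.74009 kN/m³.
A = π(0.935)² = 2.74646 m².
From F = γ·h_c·A, the centroid depth is h_c = 115/(7.74009 × 2.74646) = 5.40977 m.
The centroid is at the centre, 0.935 m below the top of the plate, so the highest point sits at h_top = 5.40977 − 0.935 = 4.47477 m below the surface.

d_top ≈ 4.47 m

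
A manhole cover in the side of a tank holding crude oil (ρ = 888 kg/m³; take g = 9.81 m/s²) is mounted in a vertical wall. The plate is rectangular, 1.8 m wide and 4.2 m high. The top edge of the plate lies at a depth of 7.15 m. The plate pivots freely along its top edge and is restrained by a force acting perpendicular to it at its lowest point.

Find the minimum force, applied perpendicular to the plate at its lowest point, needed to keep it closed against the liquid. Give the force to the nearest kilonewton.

γ = ρg = 888 × 9.81 / 1000 = 8.71128 kN/m³.
The centroid lies 4.2/2 = 2.1 m below the top edge, so the centroid depth is h_c = 7.15 + 2.1 = 9.25 m.
A = 1.8 × 4.2 = 7.56 m².
Resultant F = γ·h_c·A = 8.71128 × 9.25 × 7.56 = 609.18 kN.
I_c = b·h³/12 = 1.8 × 4.2³/12 = 11.1132 m⁴.
Centre of pressure: y_p = y_c + I_c/(y_c·A) = 9.25 + 11.1132/(9.25 × 7.56) = 9.25 + 0.158919 = 9.40892 m along the plane.
The resultant acts 2.1 + 0.158919 = 2.25892 m (along the plate) below the hinge at the top edge, so the moment about the hinge is M = F × 2.25892 = 609.18 × 2.25892 = 1376.09 kN·m.
A normal force at the bottom, 4.2 m from the hinge, must supply this moment: P = 1376.09/4.2 = 327.64 kN.

P ≈ 328 kN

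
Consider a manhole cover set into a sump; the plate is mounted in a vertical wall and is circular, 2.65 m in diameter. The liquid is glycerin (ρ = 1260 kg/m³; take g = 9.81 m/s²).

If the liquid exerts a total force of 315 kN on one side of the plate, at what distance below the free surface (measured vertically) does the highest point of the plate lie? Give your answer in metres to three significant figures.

d_top ≈ 3.30 m

γ = ρg = 1260 × 9.81 / 1000 = 12.3606 kN/m³.
A = π(1.325)² = 5.51546 m².
From F = γ·h_c·A, the centroid depth is h_c = 315/(12.3606 × 5.51546) = 4.6205 m.
The centroid is at the centre, 1.325 m below the top of the plate, so the highest point sits at h_top = 4.6205 − 1.325 = 3.2955 m below the surface.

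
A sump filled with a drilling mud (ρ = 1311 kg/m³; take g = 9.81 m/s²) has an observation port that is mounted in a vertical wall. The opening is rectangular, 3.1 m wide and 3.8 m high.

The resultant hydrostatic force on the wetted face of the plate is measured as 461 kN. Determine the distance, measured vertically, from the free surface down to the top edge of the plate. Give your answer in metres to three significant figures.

γ = ρg = 1311 × 9.81 / 1000 = 12.86091 kN/m³.
A = 3.1 × 3.8 = 11.78 m².
From F = γ·h_c·A, the centroid depth is h_c = 461/(12.86091 × 11.78) = 3.04287 m.
The centroid lies 3.8/2 = 1.9 m below the top edge, so the top edge sits at h_top = 3.04287 − 1.9 = 1.14287 m below the surface.

d_top ≈ 1.14 m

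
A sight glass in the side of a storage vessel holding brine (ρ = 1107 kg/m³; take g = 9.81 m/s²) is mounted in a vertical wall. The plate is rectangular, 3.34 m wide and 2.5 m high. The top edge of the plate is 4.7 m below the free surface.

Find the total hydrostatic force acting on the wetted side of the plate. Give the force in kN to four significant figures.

F ≈ 539.5 kN

γ = ρg = 1107 × 9.81 / 1000 = 10.85967 kN/m³.
The centroid lies 2.5/2 = 1.25 m below the top edge, so the centroid depth is h_c = 4.7 + 1.25 = 5.95 m.
A = 3.34 × 2.5 = 8.35 m².
Resultant F = γ·h_c·A = 10.85967 × 5.95 × 8.35 = 539.536 kN.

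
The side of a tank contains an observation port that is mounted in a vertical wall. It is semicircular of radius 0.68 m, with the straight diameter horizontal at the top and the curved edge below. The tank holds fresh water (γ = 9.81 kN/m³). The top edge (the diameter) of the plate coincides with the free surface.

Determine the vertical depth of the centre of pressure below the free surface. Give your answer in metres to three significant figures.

γ = 9.81 kN/m³.
The centroid of a semicircle lies 4r/(3π) = 0.288601 m from the diameter, here below the top edge, so the centroid depth is h_c = 0.288601 m.
A = πr²/2 = π × 0.68²/2 = 0.726336 m².
Resultant F = γ·h_c·A = 9.81 × 0.288601 × 0.726336 = 2.05638 kN.
I_c = (π/8 − 8/(9π))·r⁴ = 0.109757 × 0.68⁴ = 0.0234676 m⁴.
Centre of pressure: y_p = y_c + I_c/(y_c·A) = 0.288601 + 0.0234676/(0.288601 × 0.726336) = 0.288601 + 0.111952 = 0.400553 m along the plane.

h_p = 0.401 m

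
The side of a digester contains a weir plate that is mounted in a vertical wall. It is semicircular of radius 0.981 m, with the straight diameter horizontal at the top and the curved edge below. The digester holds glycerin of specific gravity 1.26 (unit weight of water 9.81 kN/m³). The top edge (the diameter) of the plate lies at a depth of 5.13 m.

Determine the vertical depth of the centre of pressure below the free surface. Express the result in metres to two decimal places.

γ = 1.26 × 9.81 = 12.3606 kN/m³.
The centroid of a semicircle lies 4r/(3π) = 0.416349 m from the diameter, here below the top edge, so the centroid depth is h_c = 5.13 + 0.416349 = 5.54635 m.
A = πr²/2 = π × 0.981²/2 = 1.51167 m².
Resultant F = γ·h_c·A = 12.3606 × 5.54635 × 1.51167 = 103.634 kN.
I_c = (π/8 − 8/(9π))·r⁴ = 0.109757 × 0.981⁴ = 0.10165 m⁴.
Centre of pressure: y_p = y_c + I_c/(y_c·A) = 5.54635 + 0.10165/(5.54635 × 1.51167) = 5.54635 + 0.0121239 = 5.55847 m along the plane.

h_p = 5.56 m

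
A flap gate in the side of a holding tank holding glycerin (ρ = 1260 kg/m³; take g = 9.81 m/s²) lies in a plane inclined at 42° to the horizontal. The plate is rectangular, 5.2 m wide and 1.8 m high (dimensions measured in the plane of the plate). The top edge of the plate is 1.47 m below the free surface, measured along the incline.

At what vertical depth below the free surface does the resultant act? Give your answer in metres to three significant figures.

h_p = 1.66 m

γ = ρg = 1260 × 9.81 / 1000 = 12.3606 kN/m³.
Let θ = 42° be the plate's angle to the horizontal; measure y along the incline from where the plane meets the free surface. Vertical depth h = y·sinθ with sinθ = 0.669131.
The centroid lies 1.8/2 = 0.9 m below the top edge, so y_c = 1.47 + 0.9 = 2.37 m and h_c = 2.37 × 0.669131 = 1.58584 m.
A = 5.2 × 1.8 = 9.36 m².
Resultant F = γ·h_c·A = 12.3606 × 1.58584 × 9.36 = 183.474 kN.
I_c = b·h³/12 = 5.2 × 1.8³/12 = 2.5272 m⁴.
Centre of pressure: y_p = y_c + I_c/(y_c·A) = 2.37 + 2.5272/(2.37 × 9.36) = 2.37 + 0.113924 = 2.48392 m along the plane.
Vertically, h_p = y_p·sinθ = 2.48392 × 0.669131 = 1.66207 m.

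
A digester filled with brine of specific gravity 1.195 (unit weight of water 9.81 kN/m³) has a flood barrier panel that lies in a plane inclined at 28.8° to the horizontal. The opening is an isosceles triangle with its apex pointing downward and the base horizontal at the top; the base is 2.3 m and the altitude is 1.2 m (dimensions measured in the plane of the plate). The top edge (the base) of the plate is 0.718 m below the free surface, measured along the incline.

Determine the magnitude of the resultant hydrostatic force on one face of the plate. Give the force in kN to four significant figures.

γ = 1.195 × 9.81 = 11.72295 kN/m³.
Let θ = 28.8° be the plate's angle to the horizontal; measure y along the incline from where the plane meets the free surface. Vertical depth h = y·sinθ with sinθ = 0.481754.
With the apex down, the centroid sits h/3 = 1.2/3 = 0.4 m below the base (the top edge), so y_c = 0.718 + 0.4 = 1.118 m and h_c = 1.118 × 0.481754 = 0.538601 m.
A = ½ × 2.3 × 1.2 = 1.38 m².
Resultant F = γ·h_c·A = 11.72295 × 0.538601 × 1.38 = 8.71331 kN.

F ≈ 8.713 kN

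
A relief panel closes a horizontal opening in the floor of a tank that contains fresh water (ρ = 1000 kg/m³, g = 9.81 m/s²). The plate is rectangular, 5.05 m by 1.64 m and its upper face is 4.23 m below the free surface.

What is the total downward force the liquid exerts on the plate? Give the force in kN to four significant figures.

γ = ρg = 1000 × 9.81 = 9810 N/m³ = 9.81 kN/m³.
The plate is horizontal, so pressure is uniform at p = γ·h = 9.81 × 4.23 = 41.4963 kN/m².
A = 5.05 × 1.64 = 8.282 m².
F = p·A = 41.4963 × 8.282 = 343.672 kN.

F ≈ 343.7 kN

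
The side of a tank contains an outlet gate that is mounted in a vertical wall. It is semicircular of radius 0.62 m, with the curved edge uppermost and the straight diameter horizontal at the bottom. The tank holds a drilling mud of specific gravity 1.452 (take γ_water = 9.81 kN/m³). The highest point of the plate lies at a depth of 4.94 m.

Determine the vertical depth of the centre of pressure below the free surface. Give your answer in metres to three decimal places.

h_p = 5.302 m

γ = 1.452 × 9.81 = 14.24412 kN/m³.
The centroid lies 4r/(3π) = 0.263136 m above the diameter, so r − 4r/(3π) = 0.62 − 0.263136 = 0.356864 m below the topmost point, so the centroid depth is h_c = 4.94 + 0.356864 = 5.29686 m.
A = πr²/2 = π × 0.62²/2 = 0.603814 m².
Resultant F = γ·h_c·A = 14.24412 × 5.29686 × 0.603814 = 45.5572 kN.
I_c = (π/8 − 8/(9π))·r⁴ = 0.109757 × 0.62⁴ = 0.0162181 m⁴.
Centre of pressure: y_p = y_c + I_c/(y_c·A) = 5.29686 + 0.0162181/(5.29686 × 0.603814) = 5.29686 + 0.00507082 = 5.30193 m along the plane.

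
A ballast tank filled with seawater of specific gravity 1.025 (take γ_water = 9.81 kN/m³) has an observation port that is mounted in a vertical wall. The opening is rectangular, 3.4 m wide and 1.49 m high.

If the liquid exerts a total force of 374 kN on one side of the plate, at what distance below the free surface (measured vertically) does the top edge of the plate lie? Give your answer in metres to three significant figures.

d_top ≈ 6.60 m

γ = 1.025 × 9.81 = 10.05525 kN/m³.
A = 3.4 × 1.49 = 5.066 m².
From F = γ·h_c·A, the centroid depth is h_c = 374/(10.05525 × 5.066) = 7.34199 m.
The centroid lies 1.49/2 = 0.745 m below the top edge, so the top edge sits at h_top = 7.34199 − 0.745 = 6.59699 m below the surface.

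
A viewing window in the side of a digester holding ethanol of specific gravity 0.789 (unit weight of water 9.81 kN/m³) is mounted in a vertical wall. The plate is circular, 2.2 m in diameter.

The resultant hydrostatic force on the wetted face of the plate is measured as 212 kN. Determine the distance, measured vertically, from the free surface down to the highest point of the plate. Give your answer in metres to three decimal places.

γ = 0.789 × 9.81 = 7.74009 kN/m³.
A = π(1.1)² = 3.80133 m².
From F = γ·h_c·A, the centroid depth is h_c = 212/(7.74009 × 3.80133) = 7.20534 m.
The centroid is at the centre, 1.1 m below the top of the plate, so the highest point sits at h_top = 7.20534 − 1.1 = 6.10534 m below the surface.

d_top ≈ 6.105 m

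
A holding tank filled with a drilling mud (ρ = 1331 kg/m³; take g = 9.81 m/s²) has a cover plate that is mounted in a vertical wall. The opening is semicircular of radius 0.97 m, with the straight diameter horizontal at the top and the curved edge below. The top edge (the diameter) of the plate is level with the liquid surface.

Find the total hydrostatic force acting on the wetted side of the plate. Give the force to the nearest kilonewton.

F ≈ 8 kN

γ = ρg = 1331 × 9.81 / 1000 = 13.05711 kN/m³.
The centroid of a semicircle lies 4r/(3π) = 0.411681 m from the diameter, here below the top edge, so the centroid depth is h_c = 0.411681 m.
A = πr²/2 = π × 0.97²/2 = 1.47796 m².
Resultant F = γ·h_c·A = 13.05711 × 0.411681 × 1.47796 = 7.94457 kN.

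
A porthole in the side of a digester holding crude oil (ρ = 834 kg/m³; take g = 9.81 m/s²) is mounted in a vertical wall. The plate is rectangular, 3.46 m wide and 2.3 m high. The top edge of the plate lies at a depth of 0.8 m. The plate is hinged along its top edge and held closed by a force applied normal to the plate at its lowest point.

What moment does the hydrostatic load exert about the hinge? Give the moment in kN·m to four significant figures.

γ = ρg = 834 × 9.81 / 1000 = 8.18154 kN/m³.
The centroid lies 2.3/2 = 1.15 m below the top edge, so the centroid depth is h_c = 0.8 + 1.15 = 1.95 m.
A = 3.46 × 2.3 = 7.958 m².
Resultant F = γ·h_c·A = 8.18154 × 1.95 × 7.958 = 126.962 kN.
I_c = b·h³/12 = 3.46 × 2.3³/12 = 3.50815 m⁴.
Centre of pressure: y_p = y_c + I_c/(y_c·A) = 1.95 + 3.50815/(1.95 × 7.958) = 1.95 + 0.226068 = 2.17607 m along the plane.
The resultant acts 1.15 + 0.226068 = 1.37607 m (along the plate) below the hinge at the top edge, so the moment about the hinge is M = F × 1.37607 = 126.962 × 1.37607 = 174.709 kN·m.

M ≈ 174.7 kN·m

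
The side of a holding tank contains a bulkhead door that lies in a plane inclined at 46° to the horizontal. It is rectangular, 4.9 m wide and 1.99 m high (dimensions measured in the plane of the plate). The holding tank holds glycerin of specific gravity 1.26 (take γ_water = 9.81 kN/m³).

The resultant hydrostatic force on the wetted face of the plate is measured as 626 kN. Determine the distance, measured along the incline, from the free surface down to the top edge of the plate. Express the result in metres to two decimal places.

γ = 1.26 × 9.81 = 12.3606 kN/m³.
A = 4.9 × 1.99 = 9.751 m².
From F = γ·h_c·A, the centroid depth is h_c = 626/(12.3606 × 9.751) = 5.1938 m.
Let θ = 46° be the plate's angle to the horizontal; measure y along the incline from where the plane meets the free surface. Vertical depth h = y·sinθ with sinθ = 0.719340.
Along the incline, y_c = h_c/sinθ = 5.1938/0.719340 = 7.22023 m.
The centroid lies 1.99/2 = 0.995 m below the top edge, so the top edge sits at y_top = 7.22023 − 0.995 = 6.22523 m along the incline.

y_top ≈ 6.23 m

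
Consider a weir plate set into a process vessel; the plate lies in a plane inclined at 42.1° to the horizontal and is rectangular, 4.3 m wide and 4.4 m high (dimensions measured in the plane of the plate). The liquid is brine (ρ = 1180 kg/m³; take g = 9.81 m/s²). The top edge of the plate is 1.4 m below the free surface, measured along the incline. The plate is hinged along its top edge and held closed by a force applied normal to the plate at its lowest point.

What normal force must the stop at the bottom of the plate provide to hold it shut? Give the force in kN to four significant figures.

γ = ρg = 1180 × 9.81 / 1000 = 11.5758 kN/m³.
Let θ = 42.1° be the plate's angle to the horizontal; measure y along the incline from where the plane meets the free surface. Vertical depth h = y·sinθ with sinθ = 0.670427.
The centroid lies 4.4/2 = 2.2 m below the top edge, so y_c = 1.4 + 2.2 = 3.6 m and h_c = 3.6 × 0.670427 = 2.41354 m.
A = 4.3 × 4.4 = 18.92 m².
Resultant F = γ·h_c·A = 11.5758 × 2.41354 × 18.92 = 528.599 kN.
I_c = b·h³/12 = 4.3 × 4.4³/12 = 30.5243 m⁴.
Centre of pressure: y_p = y_c + I_c/(y_c·A) = 3.6 + 30.5243/(3.6 × 18.92) = 3.6 + 0.448149 = 4.04815 m along the plane.
The resultant acts 2.2 + 0.448149 = 2.64815 m (along the plate) below the hinge at the top edge, so the moment about the hinge is M = F × 2.64815 = 528.599 × 2.64815 = 1399.81 kN·m.
A normal force at the bottom, 4.4 m from the hinge, must supply this moment: P = 1399.81/4.4 = 318.139 kN.

P ≈ 318.1 kN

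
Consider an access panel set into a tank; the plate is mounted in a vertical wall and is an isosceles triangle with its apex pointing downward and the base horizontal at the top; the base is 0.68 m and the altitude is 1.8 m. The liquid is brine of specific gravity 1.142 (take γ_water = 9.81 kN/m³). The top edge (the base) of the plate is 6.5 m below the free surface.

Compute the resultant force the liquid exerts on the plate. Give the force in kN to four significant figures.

F ≈ 48.68 kN

γ = 1.142 × 9.81 = 11.20302 kN/m³.
With the apex down, the centroid sits h/3 = 1.8/3 = 0.6 m below the base (the top edge), so the centroid depth is h_c = 6.5 + 0.6 = 7.1 m.
A = ½ × 0.68 × 1.8 = 0.612 m².
Resultant F = γ·h_c·A = 11.20302 × 7.1 × 0.612 = 48.6794 kN.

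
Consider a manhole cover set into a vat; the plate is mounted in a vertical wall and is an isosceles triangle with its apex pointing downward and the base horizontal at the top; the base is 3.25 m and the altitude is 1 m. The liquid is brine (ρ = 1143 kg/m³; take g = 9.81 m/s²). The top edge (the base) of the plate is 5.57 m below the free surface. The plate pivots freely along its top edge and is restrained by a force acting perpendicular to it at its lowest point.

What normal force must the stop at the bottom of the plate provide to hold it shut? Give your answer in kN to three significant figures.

γ = ρg = 1143 × 9.81 / 1000 = 11.21283 kN/m³.
With the apex down, the centroid sits h/3 = 1/3 = 0.333333 m below the base (the top edge), so the centroid depth is h_c = 5.57 + 0.333333 = 5.90333 m.
A = ½ × 3.25 × 1 = 1.625 m².
Resultant F = γ·h_c·A = 11.21283 × 5.90333 × 1.625 = 107.564 kN.
I_c = b·h³/36 = 3.25 × 1³/36 = 0.0902778 m⁴.
Centre of pressure: y_p = y_c + I_c/(y_c·A) = 5.90333 + 0.0902778/(5.90333 × 1.625) = 5.90333 + 0.00941089 = 5.91274 m along the plane.
The resultant acts 0.333333 + 0.00941089 = 0.342744 m (along the plate) below the hinge at the top edge, so the moment about the hinge is M = F × 0.342744 = 107.564 × 0.342744 = 36.8669 kN·m.
A normal force at the bottom, 1 m from the hinge, must supply this moment: P = 36.8669/1 = 36.8669 kN.

P ≈ 36.9 kN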